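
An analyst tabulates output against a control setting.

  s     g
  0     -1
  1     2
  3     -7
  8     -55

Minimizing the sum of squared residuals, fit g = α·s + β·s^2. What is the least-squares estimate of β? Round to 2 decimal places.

Forming AᵀA = [[74, 540]; [540, 4178]] and Aᵀg = [-459, -3581]ᵀ gives AᵀA·[α, β]ᵀ = Aᵀg.
Eliminating β: 4178·(row 1) − 540·(row 2) gives 17572·α = 4178·(-459) − 540·(-3581) = 16038, so α = 8019/8786.
Then β = ((-3581) − 540·(8019/8786))/4178 = -8567/8786.

β = -0.98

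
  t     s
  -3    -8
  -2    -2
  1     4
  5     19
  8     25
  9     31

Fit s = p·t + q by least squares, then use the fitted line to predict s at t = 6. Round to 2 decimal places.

Compute the Gram sums: Σt·t = 184, Σt = 18, Σ1 = 6.
And Σt·s = 606, Σs = 69.
Determinant 184·6 − 18² = 780.
p = (606·6 − 18·69)/780 = 399/130; q = (184·69 − 18·606)/780 = 149/65.
At t = 6: ŝ = (399/130)·(6) + (149/65)·(1) = 1346/65.

ŝ = 20.71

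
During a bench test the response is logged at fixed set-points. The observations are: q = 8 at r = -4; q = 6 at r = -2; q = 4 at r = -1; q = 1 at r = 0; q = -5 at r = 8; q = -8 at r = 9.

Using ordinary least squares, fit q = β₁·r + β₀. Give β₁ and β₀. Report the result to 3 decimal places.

Compute the Gram sums: Σr·r = 166, Σr = 10, Σ1 = 6.
Right-hand side: Σr·q = -160, Σq = 6.
Δ = 166·6 − 10² = 896.
β₁ = ((-160)·6 − 10·6)/896 = -255/224; β₀ = (166·6 − 10·(-160))/896 = 649/224.

β₁ = -1.138, β₀ = 2.897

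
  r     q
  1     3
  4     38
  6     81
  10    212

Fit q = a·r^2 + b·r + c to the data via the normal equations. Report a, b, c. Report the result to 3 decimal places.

a = 1.914, b = 2.178, c = -1.143

Entries of MᵀM: Σr^2·r^2 = 11553, Σr^2·r = 1281, Σr^2 = 153, Σr·r = 153, Σr = 21, Σ1 = 4.
Moment sums: Σr^2·q = 24727, Σr·q = 2761, Σq = 334.
Solving the 3×3 system (Gaussian elimination) gives a = 19729/10308, b = 22451/10308, c = -982/859.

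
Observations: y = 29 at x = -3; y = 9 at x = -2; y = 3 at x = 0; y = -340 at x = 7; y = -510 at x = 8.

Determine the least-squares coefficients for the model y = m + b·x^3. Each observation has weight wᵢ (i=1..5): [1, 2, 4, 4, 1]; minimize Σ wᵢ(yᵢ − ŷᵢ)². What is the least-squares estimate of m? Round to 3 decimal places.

m = 2.341

MᵀWM·[m, b]ᵀ = MᵀWy reads: 12·m + 1841·b = -1811;  1841·m + 733597·b = -728527.
(Σwᵢ·1 = 12, Σwᵢ·x^3 = 1841, Σwᵢ·x^3·x^3 = 733597, Σwᵢ·y = -1811, Σwᵢ·x^3·y = -728527.)
Determinant 12·733597 − 1841² = 5413883.
m = ((-1811)·733597 − 1841·(-728527))/5413883 = 12674040/5413883; b = (12·(-728527) − 1841·(-1811))/5413883 = -5408273/5413883.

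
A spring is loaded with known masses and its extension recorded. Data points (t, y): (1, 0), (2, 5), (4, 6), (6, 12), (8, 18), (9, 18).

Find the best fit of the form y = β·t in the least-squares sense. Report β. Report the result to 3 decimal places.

Sums needed: Σt·t = 202.
Right-hand side: Σt·y = 412.
XᵀX·[β]ᵀ = Xᵀy becomes [[202]]·[β]ᵀ = [412]ᵀ.
Hence β = 412 / 202 ≈ 2.0396.

β = 2.040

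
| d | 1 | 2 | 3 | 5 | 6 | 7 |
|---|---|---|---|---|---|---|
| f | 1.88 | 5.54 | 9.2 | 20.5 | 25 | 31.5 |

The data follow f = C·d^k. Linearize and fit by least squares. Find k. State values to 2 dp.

With ln fᵢ as the transformed response and ln dᵢ as the regressor:
Over the data: Σln d = 7.1389, Σ(ln d)² = 11.2747, Σln f = 14.2518, Σln d·ln f = 20.9667.
Normal system: [[11.2747, 7.1389]; [7.1389, 6]]·[k, ln C]ᵀ = [20.9667, 14.2518]ᵀ.
Slope k = (n·Σln d·ln f − Σln d·Σln f)/(n·Σ(ln d)² − (Σln d)²) = (6·20.9667 − 7.1389·14.2518)/16.6845 = 1.44199; ln C = (Σln f − k·Σln d)/n = 0.65960.

k = 1.44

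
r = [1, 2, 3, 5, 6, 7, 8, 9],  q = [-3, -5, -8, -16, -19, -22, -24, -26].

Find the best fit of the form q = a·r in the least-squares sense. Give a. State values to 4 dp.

a = -3.0149

Sums needed: Σr·r = 269.
Right-hand side: Σr·q = -811.
So AᵀA·[a]ᵀ = Aᵀq: [[269]]·[a]ᵀ = [-811]ᵀ.
a = (-811)/269 = -3.01487.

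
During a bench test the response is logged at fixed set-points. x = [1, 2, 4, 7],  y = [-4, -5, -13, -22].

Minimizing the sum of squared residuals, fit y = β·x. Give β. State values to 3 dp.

β = -3.143

The normal equations are: 70·β = -220.
Hence β = -220 / 70 ≈ -3.14286.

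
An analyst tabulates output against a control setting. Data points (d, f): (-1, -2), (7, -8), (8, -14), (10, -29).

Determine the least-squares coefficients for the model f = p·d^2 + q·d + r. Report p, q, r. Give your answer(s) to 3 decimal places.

p = -0.566, q = 2.639, r = 1.208

The normal system AᵀA·[p, q, r]ᵀ = Aᵀf is [[16498, 1854, 214]; [1854, 214, 24]; [214, 24, 4]]·[p, q, r]ᵀ = [-4190, -456, -53]ᵀ.
Solving the 3×3 system (Gaussian elimination) gives p = -359/634, q = 8367/3170, r = 1914/1585.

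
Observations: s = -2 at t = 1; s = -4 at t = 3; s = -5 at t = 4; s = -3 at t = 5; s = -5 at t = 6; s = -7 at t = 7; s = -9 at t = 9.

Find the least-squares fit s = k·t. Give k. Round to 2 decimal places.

The normal equations are: 217·k = -209.
(Σt·t = 217, Σt·s = -209.)
Hence k = -209 / 217 ≈ -0.963134.

k = -0.96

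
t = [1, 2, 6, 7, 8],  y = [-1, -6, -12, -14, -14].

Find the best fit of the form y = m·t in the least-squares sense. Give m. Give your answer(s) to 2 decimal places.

Compute the Gram sums: Σt·t = 154.
For Mᵀy: Σt·y = -295.
MᵀM·[m]ᵀ = Mᵀy becomes [[154]]·[m]ᵀ = [-295]ᵀ.
Hence m = -295 / 154 ≈ -1.91558.

m = -1.92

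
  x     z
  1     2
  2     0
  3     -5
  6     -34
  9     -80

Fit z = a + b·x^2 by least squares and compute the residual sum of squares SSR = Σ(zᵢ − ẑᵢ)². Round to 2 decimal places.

With design matrix M, MᵀM = [[5, 131]; [131, 7955]] and Mᵀz = [-117, -7747]ᵀ.
Determinant 5·7955 − 131² = 22614.
a = ((-117)·7955 − 131·(-7747))/22614 = 42061/11307; b = (5·(-7747) − 131·(-117))/22614 = -11704/11307.
Residuals: -2581/3769, 1585/3769, 6740/11307, -5155/11307, 1403/11307; SSR = 13844/11307.

SSR = 1.22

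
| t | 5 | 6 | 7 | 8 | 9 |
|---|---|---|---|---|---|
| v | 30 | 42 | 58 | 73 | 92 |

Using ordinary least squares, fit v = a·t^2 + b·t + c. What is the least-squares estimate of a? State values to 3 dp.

Entries of AᵀA: Σt^2·t^2 = 14979, Σt^2·t = 1925, Σt^2 = 255, Σt·t = 255, Σt = 35, Σ1 = 5.
For Aᵀv: Σt^2·v = 17228, Σt·v = 2220, Σv = 295.
Normal equations: [[14979, 1925, 255]; [1925, 255, 35]; [255, 35, 5]]·[a, b, c]ᵀ = [17228, 2220, 295]ᵀ.
Solving the 3×3 system (Gaussian elimination) gives a = 13/14, b = 5/2, c = -41/7.

a = 0.929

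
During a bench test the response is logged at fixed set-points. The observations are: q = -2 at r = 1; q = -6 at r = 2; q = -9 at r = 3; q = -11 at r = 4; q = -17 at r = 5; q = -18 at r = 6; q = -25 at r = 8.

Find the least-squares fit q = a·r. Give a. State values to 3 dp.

Compute the Gram sums: Σr·r = 155.
Right-hand side: Σr·q = -478.
Hence a = -478 / 155 ≈ -3.08387.

a = -3.084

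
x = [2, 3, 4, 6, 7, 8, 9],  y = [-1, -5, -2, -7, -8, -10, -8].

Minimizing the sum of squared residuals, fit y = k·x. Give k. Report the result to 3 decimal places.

The normal equations are: 259·k = -275.
Hence k = -275 / 259 ≈ -1.06178.

k = -1.062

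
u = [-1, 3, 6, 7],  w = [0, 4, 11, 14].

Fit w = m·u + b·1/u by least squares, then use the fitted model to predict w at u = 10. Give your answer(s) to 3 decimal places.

AᵀA·[m, b]ᵀ = Aᵀw reads: 95·m + 4·b = 176;  4·m + (2045/1764)·b = 31/6.
Determinant 95·(2045/1764) − 4² = 166051/1764.
m = (176·(2045/1764) − 4·(31/6))/(166051/1764) = 323464/166051; b = (95·(31/6) − 4·176)/(166051/1764) = -376026/166051.
At u = 10: ŵ = (323464/166051)·(10) + (-376026/166051)·(1/10) = 15985187/830255.

ŵ = 19.253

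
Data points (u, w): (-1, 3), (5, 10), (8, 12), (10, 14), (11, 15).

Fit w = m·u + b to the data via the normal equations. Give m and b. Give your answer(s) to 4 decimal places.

m = 0.9828, b = 4.3133

Entries of AᵀA: Σu·u = 311, Σu = 33, Σ1 = 5.
Right-hand side: Σu·w = 448, Σw = 54.
AᵀA·[m, b]ᵀ = Aᵀw becomes [[311, 33]; [33, 5]]·[m, b]ᵀ = [448, 54]ᵀ.
Eliminating b: 5·(row 1) − 33·(row 2) gives 466·m = 5·448 − 33·54 = 458, so m = 229/233.
Then b = (54 − 33·(229/233))/5 = 1005/233.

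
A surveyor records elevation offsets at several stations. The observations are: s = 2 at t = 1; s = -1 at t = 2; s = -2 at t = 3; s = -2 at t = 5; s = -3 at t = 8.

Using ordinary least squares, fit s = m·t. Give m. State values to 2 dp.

m = -0.39

Compute the Gram sums: Σt·t = 103.
Moment sums: Σt·s = -40.
So XᵀX·[m]ᵀ = Xᵀs: [[103]]·[m]ᵀ = [-40]ᵀ.
m = (-40)/103 = -0.38835.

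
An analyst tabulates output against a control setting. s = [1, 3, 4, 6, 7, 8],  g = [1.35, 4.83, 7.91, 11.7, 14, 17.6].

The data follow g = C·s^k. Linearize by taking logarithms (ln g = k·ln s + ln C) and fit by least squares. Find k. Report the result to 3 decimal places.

k = 1.223

Let Y = ln g. Fitting Y = k·ln s + ln C by least squares:
AᵀA = [[14.4498, 8.3020]; [8.3020, 6]], rhs = [20.1032, 11.9096]ᵀ  (here Σln s = 8.3020, Σ(ln s)² = 14.4498, Σln g = 11.9096, Σln s·ln g = 20.1032).
Solving (det = 17.7753): k = 1.22333, ln C = 0.29225.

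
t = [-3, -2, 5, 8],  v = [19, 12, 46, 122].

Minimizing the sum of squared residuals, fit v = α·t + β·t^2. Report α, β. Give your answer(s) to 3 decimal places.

Entries of AᵀA: Σt·t = 102, Σt·t^2 = 602, Σt^2·t^2 = 4818.
For Aᵀv: Σt·v = 1125, Σt^2·v = 9177.
AᵀA·[α, β]ᵀ = Aᵀv becomes [[102, 602]; [602, 4818]]·[α, β]ᵀ = [1125, 9177]ᵀ.
Determinant 102·4818 − 602² = 129032.
α = (1125·4818 − 602·9177)/129032 = -13038/16129; β = (102·9177 − 602·1125)/129032 = 64701/32258.

α = -0.808, β = 2.006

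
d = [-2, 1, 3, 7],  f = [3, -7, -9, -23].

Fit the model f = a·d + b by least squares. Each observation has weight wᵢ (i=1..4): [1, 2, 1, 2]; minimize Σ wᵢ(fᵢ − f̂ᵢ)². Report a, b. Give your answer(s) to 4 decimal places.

Forming XᵀWX = [[113, 17]; [17, 6]] and XᵀWf = [-369, -66]ᵀ gives XᵀWX·[a, b]ᵀ = XᵀWf.
Determinant 113·6 − 17² = 389.
a = ((-369)·6 − 17·(-66))/389 = -1092/389; b = (113·(-66) − 17·(-369))/389 = -1185/389.

a = -2.8072, b = -3.0463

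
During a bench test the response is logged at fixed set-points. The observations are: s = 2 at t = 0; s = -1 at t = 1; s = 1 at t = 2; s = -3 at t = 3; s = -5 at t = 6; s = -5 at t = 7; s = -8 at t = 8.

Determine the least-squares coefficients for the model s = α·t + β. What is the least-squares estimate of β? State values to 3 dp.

β = 1.461

Entries of MᵀM: Σt·t = 163, Σt = 27, Σ1 = 7.
For Mᵀs: Σt·s = -137, Σs = -19.
Eliminating β: 7·(row 1) − 27·(row 2) gives 412·α = 7·(-137) − 27·(-19) = -446, so α = -223/206.
Then β = ((-19) − 27·(-223/206))/7 = 301/206.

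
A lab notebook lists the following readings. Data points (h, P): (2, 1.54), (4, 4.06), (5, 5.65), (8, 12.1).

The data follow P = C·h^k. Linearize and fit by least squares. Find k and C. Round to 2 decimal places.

Let Y = ln P. Fitting Y = k·ln h + ln C by least squares:
Over the data: Σln h = 5.7683, Σ(ln h)² = 9.3166, Σln P = 6.0578, Σln h·ln P = 10.2132.
Normal system: [[9.3166, 5.7683]; [5.7683, 4]]·[k, ln C]ᵀ = [10.2132, 6.0578]ᵀ.
Slope k = (n·Σln h·ln P − Σln h·Σln P)/(n·Σ(ln h)² − (Σln h)²) = (4·10.2132 − 5.7683·6.0578)/3.9930 = 1.47992; ln C = (Σln P − k·Σln h)/n = -0.61971, so C = exp(-0.61971) = 0.53810.

k = 1.48, C = 0.54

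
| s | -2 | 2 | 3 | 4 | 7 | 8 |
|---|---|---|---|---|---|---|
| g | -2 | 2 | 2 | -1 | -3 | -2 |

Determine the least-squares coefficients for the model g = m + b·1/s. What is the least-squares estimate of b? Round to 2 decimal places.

Normal-equation sums: Σ1 = 6, Σ1/s = 143/168, Σ1/s·1/s = 20029/28224.
And Σg = -4, Σ1/s·g = 73/42.
MᵀM·[m, b]ᵀ = Mᵀg becomes [[6, 143/168]; [143/168, 20029/28224]]·[m, b]ᵀ = [-4, 73/42]ᵀ.
Determinant 6·(20029/28224) − (143/168)² = 99725/28224.
m = ((-4)·(20029/28224) − (143/168)·(73/42))/(99725/28224) = -121872/99725; b = (6·(73/42) − (143/168)·(-4))/(99725/28224) = 390432/99725.

b = 3.92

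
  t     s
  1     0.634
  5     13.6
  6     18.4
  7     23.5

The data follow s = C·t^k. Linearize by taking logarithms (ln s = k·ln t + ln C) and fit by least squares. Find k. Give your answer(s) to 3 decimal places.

Linearized form: ln s = k·ln t + ln C. From the 4 transformed points,
XᵀX = [[9.5873, 5.3471]; [5.3471, 4]], rhs = [15.5622, 8.2237]ᵀ  (here Σln t = 5.3471, Σ(ln t)² = 9.5873, Σln s = 8.2237, Σln t·ln s = 15.5622).
Slope k = (n·Σln t·ln s − Σln t·Σln s)/(n·Σ(ln t)² − (Σln t)²) = (4·15.5622 − 5.3471·8.2237)/9.7575 = 1.87300; ln C = (Σln s − k·Σln t)/n = -0.44786.

k = 1.873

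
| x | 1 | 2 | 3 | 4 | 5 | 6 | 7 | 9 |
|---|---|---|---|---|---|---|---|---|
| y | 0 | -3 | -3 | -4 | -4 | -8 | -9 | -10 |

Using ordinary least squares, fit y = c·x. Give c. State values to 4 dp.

c = -1.1403

Entries of AᵀA: Σx·x = 221.
And Σx·y = -252.
AᵀA·[c]ᵀ = Aᵀy becomes [[221]]·[c]ᵀ = [-252]ᵀ.
c = (-252)/221 = -1.14027.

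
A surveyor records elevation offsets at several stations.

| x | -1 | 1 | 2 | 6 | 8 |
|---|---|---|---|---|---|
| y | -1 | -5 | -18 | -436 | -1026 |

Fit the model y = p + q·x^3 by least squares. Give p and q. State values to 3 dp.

p = -2.915, q = -1.999

From the data, Σ1 = 5, Σx^3 = 736, Σx^3·x^3 = 308866.
Right-hand side: Σy = -1486, Σx^3·y = -619636.
Normal equations: [[5, 736]; [736, 308866]]·[p, q]ᵀ = [-1486, -619636]ᵀ.
Determinant 5·308866 − 736² = 1002634.
p = ((-1486)·308866 − 736·(-619636))/1002634 = -1461390/501317; q = (5·(-619636) − 736·(-1486))/1002634 = -1002242/501317.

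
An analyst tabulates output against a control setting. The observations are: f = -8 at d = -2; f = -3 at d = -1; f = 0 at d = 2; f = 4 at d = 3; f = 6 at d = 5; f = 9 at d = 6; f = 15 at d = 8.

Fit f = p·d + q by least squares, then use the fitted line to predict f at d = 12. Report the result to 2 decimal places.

f̂ = 21.96

From the data, Σd·d = 143, Σd = 21, Σ1 = 7.
Moment sums: Σd·f = 235, Σf = 23.
Eliminating q: 7·(row 1) − 21·(row 2) gives 560·p = 7·235 − 21·23 = 1162, so p = 83/40.
Then q = (23 − 21·(83/40))/7 = -823/280.
At d = 12: f̂ = (83/40)·(12) + (-823/280)·(1) = 6149/280.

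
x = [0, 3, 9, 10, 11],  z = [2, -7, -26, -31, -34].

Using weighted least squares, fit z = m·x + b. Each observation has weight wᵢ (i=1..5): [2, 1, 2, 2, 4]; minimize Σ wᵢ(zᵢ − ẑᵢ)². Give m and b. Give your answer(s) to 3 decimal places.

From the data, Σwᵢ·x·x = 855, Σwᵢ·x = 85, Σwᵢ·1 = 11.
For MᵀWz: Σwᵢ·x·z = -2605, Σwᵢ·z = -253.
So MᵀWM·[m, b]ᵀ = MᵀWz: [[855, 85]; [85, 11]]·[m, b]ᵀ = [-2605, -253]ᵀ.
Eliminating b: 11·(row 1) − 85·(row 2) gives 2180·m = 11·(-2605) − 85·(-253) = -7150, so m = -715/218.
Then b = ((-253) − 85·(-715/218))/11 = 511/218.

m = -3.280, b = 2.344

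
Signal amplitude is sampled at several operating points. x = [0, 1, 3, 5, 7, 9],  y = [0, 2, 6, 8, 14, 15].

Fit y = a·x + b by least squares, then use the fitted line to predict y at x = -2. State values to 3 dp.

Sums needed: Σx·x = 165, Σx = 25, Σ1 = 6.
And Σx·y = 293, Σy = 45.
Normal equations: [[165, 25]; [25, 6]]·[a, b]ᵀ = [293, 45]ᵀ.
det = 165·6 − 25² = 365.
a = (293·6 − 25·45)/365 = 633/365; b = (165·45 − 25·293)/365 = 20/73.
At x = -2: ŷ = (633/365)·(-2) + (20/73)·(1) = -1166/365.

ŷ = -3.195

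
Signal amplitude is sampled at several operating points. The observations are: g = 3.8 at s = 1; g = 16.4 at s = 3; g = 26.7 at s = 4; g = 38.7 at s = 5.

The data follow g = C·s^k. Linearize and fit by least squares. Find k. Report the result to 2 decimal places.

k = 1.42

With ln gᵢ as the transformed response and ln sᵢ as the regressor:
XᵀX = [[5.7191, 4.0943]; [4.0943, 4]], rhs = [13.5105, 11.0728]ᵀ  (here Σln s = 4.0943, Σ(ln s)² = 5.7191, Σln g = 11.0728, Σln s·ln g = 13.5105).
Solving (det = 6.1125): k = 1.42431, ln C = 1.31030.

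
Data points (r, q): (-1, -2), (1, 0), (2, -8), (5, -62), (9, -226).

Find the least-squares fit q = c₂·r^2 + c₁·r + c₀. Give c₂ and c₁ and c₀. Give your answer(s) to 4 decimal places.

c₂ = -3.0200, c₁ = 1.9160, c₀ = 1.9177

Compute the Gram sums: Σr^2·r^2 = 7204, Σr^2·r = 862, Σr^2 = 112, Σr·r = 112, Σr = 16, Σ1 = 5.
Moment sums: Σr^2·q = -19890, Σr·q = -2358, Σq = -298.
Normal equations: [[7204, 862, 112]; [862, 112, 16]; [112, 16, 5]]·[c₂, c₁, c₀]ᵀ = [-19890, -2358, -298]ᵀ.
Row-reducing yields c₂ = -40085/13273, c₁ = 25431/13273, c₀ = 1958/1021.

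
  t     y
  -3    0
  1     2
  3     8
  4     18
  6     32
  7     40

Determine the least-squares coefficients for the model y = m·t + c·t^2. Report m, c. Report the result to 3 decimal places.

Compute the Gram sums: Σt·t = 120, Σt·t^2 = 624, Σt^2·t^2 = 4116.
Right-hand side: Σt·y = 570, Σt^2·y = 3474.
Eliminating c: 4116·(row 1) − 624·(row 2) gives 104544·m = 4116·570 − 624·3474 = 178344, so m = 2477/1452.
Then c = (3474 − 624·(2477/1452))/4116 = 425/726.

m = 1.706, c = 0.585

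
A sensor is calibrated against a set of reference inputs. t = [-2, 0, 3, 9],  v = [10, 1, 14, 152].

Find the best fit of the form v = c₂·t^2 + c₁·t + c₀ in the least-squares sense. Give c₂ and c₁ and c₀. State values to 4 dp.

c₂ = 2.0065, c₁ = -1.1860, c₀ = 0.0622

Sums needed: Σt^2·t^2 = 6658, Σt^2·t = 748, Σt^2 = 94, Σt·t = 94, Σt = 10, Σ1 = 4.
For Aᵀv: Σt^2·v = 12478, Σt·v = 1390, Σv = 177.
Normal equations: [[6658, 748, 94]; [748, 94, 10]; [94, 10, 4]]·[c₂, c₁, c₀]ᵀ = [12478, 1390, 177]ᵀ.
Solving the 3×3 system (Gaussian elimination) gives c₂ = 29303/14604, c₁ = -17321/14604, c₀ = 303/4868.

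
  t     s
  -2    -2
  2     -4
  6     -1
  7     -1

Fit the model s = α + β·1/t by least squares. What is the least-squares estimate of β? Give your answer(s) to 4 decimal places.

Sums needed: Σ1 = 4, Σ1/t = 13/42, Σ1/t·1/t = 967/1764.
Moment sums: Σs = -8, Σ1/t·s = -55/42.
So XᵀX·[α, β]ᵀ = Xᵀs: [[4, 13/42]; [13/42, 967/1764]]·[α, β]ᵀ = [-8, -55/42]ᵀ.
Eliminating β: (967/1764)·(row 1) − (13/42)·(row 2) gives (411/196)·α = (967/1764)·(-8) − (13/42)·(-55/42) = -1003/252, so α = -7021/3699.
Then β = ((-55/42) − (13/42)·(-7021/3699))/(967/1764) = -1624/1233.

β = -1.3171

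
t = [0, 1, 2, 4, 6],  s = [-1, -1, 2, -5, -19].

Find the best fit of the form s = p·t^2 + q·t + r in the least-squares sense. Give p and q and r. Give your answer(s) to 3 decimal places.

p = -1.037, q = 3.335, r = -1.652

Compute the Gram sums: Σt^2·t^2 = 1569, Σt^2·t = 289, Σt^2 = 57, Σt·t = 57, Σt = 13, Σ1 = 5.
And Σt^2·s = -757, Σt·s = -131, Σs = -24.
Normal equations: [[1569, 289, 57]; [289, 57, 13]; [57, 13, 5]]·[p, q, r]ᵀ = [-757, -131, -24]ᵀ.
Solving the 3×3 system (Gaussian elimination) gives p = -1945/1876, q = 6257/1876, r = -775/469.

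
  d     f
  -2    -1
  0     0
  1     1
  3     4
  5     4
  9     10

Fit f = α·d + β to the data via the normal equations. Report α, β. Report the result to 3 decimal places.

From the data, Σd·d = 120, Σd = 16, Σ1 = 6.
Right-hand side: Σd·f = 125, Σf = 18.
So MᵀM·[α, β]ᵀ = Mᵀf: [[120, 16]; [16, 6]]·[α, β]ᵀ = [125, 18]ᵀ.
Δ = 120·6 − 16² = 464.
α = (125·6 − 16·18)/464 = 231/232; β = (120·18 − 16·125)/464 = 10/29.

α = 0.996, β = 0.345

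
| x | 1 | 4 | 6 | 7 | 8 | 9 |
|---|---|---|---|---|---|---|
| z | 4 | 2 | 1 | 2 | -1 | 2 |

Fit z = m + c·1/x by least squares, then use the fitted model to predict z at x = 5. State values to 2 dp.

Forming MᵀM = [[6, 905/504]; [905/504, 289237/254016]] and Mᵀz = [10, 2545/504]ᵀ gives MᵀM·[m, c]ᵀ = Mᵀz.
Eliminating c: (289237/254016)·(row 1) − (905/504)·(row 2) gives (916397/254016)·m = (289237/254016)·10 − (905/504)·(2545/504) = 589145/254016, so m = 589145/916397.
Then c = ((2545/504) − (905/504)·(589145/916397))/(289237/254016) = 3134880/916397.
At x = 5: ẑ = (589145/916397)·(1) + (3134880/916397)·(1/5) = 1216121/916397.

ẑ = 1.33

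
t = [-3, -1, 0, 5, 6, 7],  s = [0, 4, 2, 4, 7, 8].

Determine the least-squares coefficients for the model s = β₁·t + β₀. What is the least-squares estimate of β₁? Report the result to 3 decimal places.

β₁ = 0.637

The normal system MᵀM·[β₁, β₀]ᵀ = Mᵀs is [[120, 14]; [14, 6]]·[β₁, β₀]ᵀ = [114, 25]ᵀ.
Δ = 120·6 − 14² = 524.
β₁ = (114·6 − 14·25)/524 = 167/262; β₀ = (120·25 − 14·114)/524 = 351/131.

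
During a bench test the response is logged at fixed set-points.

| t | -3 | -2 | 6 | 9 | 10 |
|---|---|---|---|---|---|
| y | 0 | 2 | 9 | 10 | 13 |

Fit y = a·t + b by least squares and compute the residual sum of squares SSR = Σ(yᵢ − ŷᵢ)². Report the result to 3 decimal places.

SSR = 3.093

AᵀA·[a, b]ᵀ = Aᵀy reads: 230·a + 20·b = 270;  20·a + 5·b = 34.
(Σt·t = 230, Σt = 20, Σ1 = 5, Σt·y = 270, Σy = 34.)
Eliminating b: 5·(row 1) − 20·(row 2) gives 750·a = 5·270 − 20·34 = 670, so a = 67/75.
Then b = (34 − 20·(67/75))/5 = 242/75.
Residuals: -41/75, 14/25, 31/75, -19/15, 21/25; SSR = 232/75.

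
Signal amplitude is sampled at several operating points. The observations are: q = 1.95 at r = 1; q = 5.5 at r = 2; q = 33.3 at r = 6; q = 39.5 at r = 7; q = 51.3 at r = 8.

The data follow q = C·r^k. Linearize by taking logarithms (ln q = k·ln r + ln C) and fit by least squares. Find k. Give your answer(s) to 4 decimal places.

k = 1.5752

With ln qᵢ as the transformed response and ln rᵢ as the regressor:
Σln r = 6.5103, Σ(ln r)² = 11.8015, Σln q = 13.4921, Σln r·ln q = 22.8047.
Equations: 11.8015·k + 6.5103·ln C = 22.8047;  6.5103·k + 5·ln C = 13.4921.
Slope k = (n·Σln r·ln q − Σln r·Σln q)/(n·Σ(ln r)² − (Σln r)²) = (5·22.8047 − 6.5103·13.4921)/16.6240 = 1.57521; ln C = (Σln q − k·Σln r)/n = 0.64742.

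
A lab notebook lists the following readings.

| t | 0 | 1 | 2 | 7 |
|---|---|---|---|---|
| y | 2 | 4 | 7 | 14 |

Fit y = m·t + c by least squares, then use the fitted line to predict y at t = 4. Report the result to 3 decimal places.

From the data, Σt·t = 54, Σt = 10, Σ1 = 4.
Right-hand side: Σt·y = 116, Σy = 27.
Eliminating c: 4·(row 1) − 10·(row 2) gives 116·m = 4·116 − 10·27 = 194, so m = 97/58.
Then c = (27 − 10·(97/58))/4 = 149/58.
At t = 4: ŷ = (97/58)·(4) + (149/58)·(1) = 537/58.

ŷ = 9.259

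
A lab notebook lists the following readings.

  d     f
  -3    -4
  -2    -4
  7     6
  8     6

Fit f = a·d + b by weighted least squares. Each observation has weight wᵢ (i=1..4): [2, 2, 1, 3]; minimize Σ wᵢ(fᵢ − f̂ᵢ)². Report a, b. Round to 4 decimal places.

The normal system XᵀWX·[a, b]ᵀ = XᵀWf is [[267, 21]; [21, 8]]·[a, b]ᵀ = [226, 8]ᵀ.
det = 267·8 − 21² = 1695.
a = (226·8 − 21·8)/1695 = 328/339; b = (267·8 − 21·226)/1695 = -174/113.

a = 0.9676, b = -1.5398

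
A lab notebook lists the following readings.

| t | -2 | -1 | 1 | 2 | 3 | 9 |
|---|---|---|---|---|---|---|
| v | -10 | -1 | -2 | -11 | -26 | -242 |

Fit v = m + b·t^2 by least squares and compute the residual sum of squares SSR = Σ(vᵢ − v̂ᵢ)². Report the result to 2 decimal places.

SSR = 1.17

Setting ∂/∂m … = 0 gives: 6·m + 100·b = -292;  100·m + 6676·b = -19923.
Δ = 6·6676 − 100² = 30056.
m = ((-292)·6676 − 100·(-19923))/30056 = 631/442; b = (6·(-19923) − 100·(-292))/30056 = -2657/884.
Residuals: 263/442, 511/884, -373/884, -179/442, -333/884, 27/884; SSR = 61/52.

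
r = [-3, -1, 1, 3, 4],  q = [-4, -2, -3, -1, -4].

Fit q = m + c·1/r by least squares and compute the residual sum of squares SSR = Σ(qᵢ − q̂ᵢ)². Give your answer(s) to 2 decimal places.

Compute the Gram sums: Σ1 = 5, Σ1/r = 1/4, Σ1/r·1/r = 329/144.
And Σq = -14, Σ1/r·q = -1.
So AᵀA·[m, c]ᵀ = Aᵀq: [[5, 1/4]; [1/4, 329/144]]·[m, c]ᵀ = [-14, -1]ᵀ.
Determinant 5·(329/144) − (1/4)² = 409/36.
m = ((-14)·(329/144) − (1/4)·(-1))/(409/36) = -2285/818; c = (5·(-1) − (1/4)·(-14))/(409/36) = -54/409.
Residuals: -1023/818, 541/818, -61/818, 1503/818, -480/409; SSR = 2765/409.

SSR = 6.76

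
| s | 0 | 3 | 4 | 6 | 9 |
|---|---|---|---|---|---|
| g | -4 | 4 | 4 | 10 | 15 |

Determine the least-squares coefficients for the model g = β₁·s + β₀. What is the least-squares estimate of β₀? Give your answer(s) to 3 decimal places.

The normal equations are: 142·β₁ + 22·β₀ = 223;  22·β₁ + 5·β₀ = 29.
det = 142·5 − 22² = 226.
β₁ = (223·5 − 22·29)/226 = 477/226; β₀ = (142·29 − 22·223)/226 = -394/113.

β₀ = -3.487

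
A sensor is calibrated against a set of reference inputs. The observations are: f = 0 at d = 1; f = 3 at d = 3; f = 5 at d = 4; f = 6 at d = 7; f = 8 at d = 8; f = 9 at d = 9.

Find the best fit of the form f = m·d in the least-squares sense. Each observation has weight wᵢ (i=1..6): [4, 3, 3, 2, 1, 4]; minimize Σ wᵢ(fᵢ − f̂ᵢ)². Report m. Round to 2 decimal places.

XᵀWX·[m]ᵀ = XᵀWf reads: 565·m = 559.
m = 559/565 = 0.989381.

m = 0.99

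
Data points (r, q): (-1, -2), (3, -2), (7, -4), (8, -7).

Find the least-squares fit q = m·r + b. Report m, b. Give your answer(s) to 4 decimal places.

Setting ∂/∂m … = 0 gives: 123·m + 17·b = -88;  17·m + 4·b = -15.
(Σr·r = 123, Σr = 17, Σ1 = 4, Σr·q = -88, Σq = -15.)
Determinant 123·4 − 17² = 203.
m = ((-88)·4 − 17·(-15))/203 = -97/203; b = (123·(-15) − 17·(-88))/203 = -349/203.

m = -0.4778, b = -1.7192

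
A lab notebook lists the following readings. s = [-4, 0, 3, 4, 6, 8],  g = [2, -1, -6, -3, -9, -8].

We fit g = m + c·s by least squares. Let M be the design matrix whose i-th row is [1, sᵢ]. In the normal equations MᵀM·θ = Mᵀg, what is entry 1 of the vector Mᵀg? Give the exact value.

Entry 1 ↔ basis 1, so (Mᵀg)_{1} = Σᵢ gᵢ = (1)·(2) + (1)·(-1) + (1)·(-6) + (1)·(-3) + (1)·(-9) + (1)·(-8) = -25.

-25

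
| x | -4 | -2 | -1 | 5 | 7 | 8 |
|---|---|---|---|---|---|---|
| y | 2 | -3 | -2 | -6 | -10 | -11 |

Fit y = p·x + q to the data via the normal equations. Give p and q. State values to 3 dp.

Entries of MᵀM: Σx·x = 159, Σx = 13, Σ1 = 6.
Moment sums: Σx·y = -188, Σy = -30.
So MᵀM·[p, q]ᵀ = Mᵀy: [[159, 13]; [13, 6]]·[p, q]ᵀ = [-188, -30]ᵀ.
Eliminating q: 6·(row 1) − 13·(row 2) gives 785·p = 6·(-188) − 13·(-30) = -738, so p = -738/785.
Then q = ((-30) − 13·(-738/785))/6 = -2326/785.

p = -0.940, q = -2.963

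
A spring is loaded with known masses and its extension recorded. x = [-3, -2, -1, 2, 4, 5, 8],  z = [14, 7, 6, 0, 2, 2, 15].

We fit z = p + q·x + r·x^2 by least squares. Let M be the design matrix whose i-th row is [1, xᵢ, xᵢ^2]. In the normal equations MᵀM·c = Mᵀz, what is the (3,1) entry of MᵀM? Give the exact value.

Row 3 ↔ basis x^2, column 1 ↔ basis 1, so (MᵀM)_{3,1} = Σᵢ x^2 = (9)·(1) + (4)·(1) + (1)·(1) + (4)·(1) + (16)·(1) + (25)·(1) + (64)·(1) = 123.

123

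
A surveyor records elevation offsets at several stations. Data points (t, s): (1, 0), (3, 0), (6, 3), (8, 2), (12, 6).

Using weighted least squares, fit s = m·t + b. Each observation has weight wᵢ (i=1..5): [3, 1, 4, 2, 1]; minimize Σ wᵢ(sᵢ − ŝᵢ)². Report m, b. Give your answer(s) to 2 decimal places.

Compute the Gram sums: Σwᵢ·t·t = 428, Σwᵢ·t = 58, Σwᵢ·1 = 11.
For XᵀWs: Σwᵢ·t·s = 176, Σwᵢ·s = 22.
Normal equations: [[428, 58]; [58, 11]]·[m, b]ᵀ = [176, 22]ᵀ.
Δ = 428·11 − 58² = 1344.
m = (176·11 − 58·22)/1344 = 55/112; b = (428·22 − 58·176)/1344 = -33/56.

m = 0.49, b = -0.59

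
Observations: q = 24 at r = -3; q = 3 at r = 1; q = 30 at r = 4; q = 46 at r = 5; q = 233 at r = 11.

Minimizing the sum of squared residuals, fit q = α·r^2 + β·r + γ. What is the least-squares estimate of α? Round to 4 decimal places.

α = 2.0193

Sums needed: Σr^2·r^2 = 15604, Σr^2·r = 1494, Σr^2 = 172, Σr·r = 172, Σr = 18, Σ1 = 5.
For Mᵀq: Σr^2·q = 30042, Σr·q = 2844, Σq = 336.
MᵀM·[α, β, γ]ᵀ = Mᵀq becomes [[15604, 1494, 172]; [1494, 172, 18]; [172, 18, 5]]·[α, β, γ]ᵀ = [30042, 2844, 336]ᵀ.
Row-reducing yields α = 689586/341491, β = -420867/341491, γ = 741558/341491.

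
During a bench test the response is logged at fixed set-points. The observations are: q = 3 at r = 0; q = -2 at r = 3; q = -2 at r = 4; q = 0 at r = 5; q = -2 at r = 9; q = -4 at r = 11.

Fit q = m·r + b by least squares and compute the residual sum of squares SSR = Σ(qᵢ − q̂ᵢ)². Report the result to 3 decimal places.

From the data, Σr·r = 252, Σr = 32, Σ1 = 6.
And Σr·q = -76, Σq = -7.
So AᵀA·[m, b]ᵀ = Aᵀq: [[252, 32]; [32, 6]]·[m, b]ᵀ = [-76, -7]ᵀ.
Eliminating b: 6·(row 1) − 32·(row 2) gives 488·m = 6·(-76) − 32·(-7) = -232, so m = -29/61.
Then b = ((-7) − 32·(-29/61))/6 = 167/122.
Residuals: 199/122, -237/122, -179/122, 123/122, 111/122, -17/122; SSR = 1275/122.

SSR = 10.451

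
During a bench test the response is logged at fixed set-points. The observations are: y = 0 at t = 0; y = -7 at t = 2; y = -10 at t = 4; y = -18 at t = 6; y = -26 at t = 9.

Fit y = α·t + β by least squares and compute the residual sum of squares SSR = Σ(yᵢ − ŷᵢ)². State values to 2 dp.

Compute the Gram sums: Σt·t = 137, Σt = 21, Σ1 = 5.
For Xᵀy: Σt·y = -396, Σy = -61.
Normal equations: [[137, 21]; [21, 5]]·[α, β]ᵀ = [-396, -61]ᵀ.
Determinant 137·5 − 21² = 244.
α = ((-396)·5 − 21·(-61))/244 = -699/244; β = (137·(-61) − 21·(-396))/244 = -41/244.
Residuals: 41/244, -269/244, 397/244, -157/244, -3/61; SSR = 1051/244.

SSR = 4.31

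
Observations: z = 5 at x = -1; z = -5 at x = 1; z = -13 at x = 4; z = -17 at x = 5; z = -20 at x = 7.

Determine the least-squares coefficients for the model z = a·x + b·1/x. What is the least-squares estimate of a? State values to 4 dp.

From the data, Σx·x = 92, Σx·1/x = 5, Σ1/x·1/x = 41609/19600.
And Σx·z = -287, Σ1/x·z = -2731/140.
MᵀM·[a, b]ᵀ = Mᵀz becomes [[92, 5]; [5, 41609/19600]]·[a, b]ᵀ = [-287, -2731/140]ᵀ.
Δ = 92·(41609/19600) − 5² = 834507/4900.
a = ((-287)·(41609/19600) − 5·(-2731/140))/(834507/4900) = -3343361/1112676; b = (92·(-2731/140) − 5·(-287))/(834507/4900) = -587440/278169.

a = -3.0048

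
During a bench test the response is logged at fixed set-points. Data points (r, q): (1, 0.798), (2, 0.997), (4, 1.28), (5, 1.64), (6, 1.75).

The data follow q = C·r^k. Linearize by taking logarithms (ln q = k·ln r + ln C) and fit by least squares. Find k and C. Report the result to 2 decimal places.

Linearized form: ln q = k·ln r + ln C. From the 5 transformed points,
Over the data: Σln r = 5.4806, Σ(ln r)² = 8.2030, Σln q = 1.0725, Σln r·ln q = 2.1390.
Normal system: [[8.2030, 5.4806]; [5.4806, 5]]·[k, ln C]ᵀ = [2.1390, 1.0725]ᵀ.
Δ = 8.2030·5 − (5.4806)² = 10.9774; k = (2.1390·5 − 5.4806·1.0725)/10.9774 = 0.43881, ln C = (8.2030·1.0725 − 5.4806·2.1390)/10.9774 = -0.26649, so C = exp(-0.26649) = 0.76607.

k = 0.44, C = 0.77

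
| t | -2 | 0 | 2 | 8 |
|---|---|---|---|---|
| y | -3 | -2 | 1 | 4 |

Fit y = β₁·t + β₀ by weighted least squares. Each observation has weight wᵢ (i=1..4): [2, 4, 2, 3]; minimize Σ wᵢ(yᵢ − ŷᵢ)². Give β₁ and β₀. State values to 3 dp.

Compute the Gram sums: Σwᵢ·t·t = 208, Σwᵢ·t = 24, Σwᵢ·1 = 11.
Moment sums: Σwᵢ·t·y = 112, Σwᵢ·y = 0.
Normal equations: [[208, 24]; [24, 11]]·[β₁, β₀]ᵀ = [112, 0]ᵀ.
Eliminating β₀: 11·(row 1) − 24·(row 2) gives 1712·β₁ = 11·112 − 24·0 = 1232, so β₁ = 77/107.
Then β₀ = (0 − 24·(77/107))/11 = -168/107.

β₁ = 0.720, β₀ = -1.570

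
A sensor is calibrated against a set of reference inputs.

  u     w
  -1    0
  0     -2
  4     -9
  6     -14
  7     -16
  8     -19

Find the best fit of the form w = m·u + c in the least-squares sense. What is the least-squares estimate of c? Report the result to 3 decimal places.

c = -1.771

The normal system AᵀA·[m, c]ᵀ = Aᵀw is [[166, 24]; [24, 6]]·[m, c]ᵀ = [-384, -60]ᵀ.
det = 166·6 − 24² = 420.
m = ((-384)·6 − 24·(-60))/420 = -72/35; c = (166·(-60) − 24·(-384))/420 = -62/35.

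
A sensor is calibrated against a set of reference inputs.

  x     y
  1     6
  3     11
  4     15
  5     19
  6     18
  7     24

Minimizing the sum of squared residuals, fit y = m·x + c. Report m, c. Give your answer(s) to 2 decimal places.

From the data, Σx·x = 136, Σx = 26, Σ1 = 6.
For Mᵀy: Σx·y = 470, Σy = 93.
So MᵀM·[m, c]ᵀ = Mᵀy: [[136, 26]; [26, 6]]·[m, c]ᵀ = [470, 93]ᵀ.
det = 136·6 − 26² = 140.
m = (470·6 − 26·93)/140 = 201/70; c = (136·93 − 26·470)/140 = 107/35.

m = 2.87, c = 3.06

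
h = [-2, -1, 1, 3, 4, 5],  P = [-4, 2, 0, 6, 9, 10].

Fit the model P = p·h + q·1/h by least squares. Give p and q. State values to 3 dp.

p = 2.290, q = -3.040

Forming AᵀA = [[56, 6]; [6, 8869/3600]] and AᵀP = [110, 25/4]ᵀ gives AᵀA·[p, q]ᵀ = AᵀP.
Determinant 56·(8869/3600) − 6² = 45883/450.
p = (110·(8869/3600) − 6·(25/4))/(45883/450) = 420295/183532; q = (56·(25/4) − 6·110)/(45883/450) = -139500/45883.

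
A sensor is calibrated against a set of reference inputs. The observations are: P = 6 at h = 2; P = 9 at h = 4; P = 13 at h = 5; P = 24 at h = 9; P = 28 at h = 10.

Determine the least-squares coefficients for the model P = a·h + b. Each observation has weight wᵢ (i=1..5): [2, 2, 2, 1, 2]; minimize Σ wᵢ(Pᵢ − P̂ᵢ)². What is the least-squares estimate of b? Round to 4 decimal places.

b = -0.8753

With design matrix M, MᵀWM = [[371, 51]; [51, 9]] and MᵀWP = [1002, 136]ᵀ.
Determinant 371·9 − 51² = 738.
a = (1002·9 − 51·136)/738 = 347/123; b = (371·136 − 51·1002)/738 = -323/369.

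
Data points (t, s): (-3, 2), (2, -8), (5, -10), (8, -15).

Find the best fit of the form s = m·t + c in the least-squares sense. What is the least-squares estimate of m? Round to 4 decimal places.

The normal equations are: 102·m + 12·c = -192;  12·m + 4·c = -31.
(Σt·t = 102, Σt = 12, Σ1 = 4, Σt·s = -192, Σs = -31.)
Δ = 102·4 − 12² = 264.
m = ((-192)·4 − 12·(-31))/264 = -3/2; c = (102·(-31) − 12·(-192))/264 = -13/4.

m = -1.5000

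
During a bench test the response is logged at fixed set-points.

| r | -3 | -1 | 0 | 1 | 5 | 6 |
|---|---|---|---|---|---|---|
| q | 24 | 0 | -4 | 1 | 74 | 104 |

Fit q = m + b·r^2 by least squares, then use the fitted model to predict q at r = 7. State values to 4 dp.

q̂ = 144.2640

Compute the Gram sums: Σ1 = 6, Σr^2 = 72, Σr^2·r^2 = 2004.
Right-hand side: Σq = 199, Σr^2·q = 5811.
MᵀM·[m, b]ᵀ = Mᵀq becomes [[6, 72]; [72, 2004]]·[m, b]ᵀ = [199, 5811]ᵀ.
Eliminating b: 2004·(row 1) − 72·(row 2) gives 6840·m = 2004·199 − 72·5811 = -19596, so m = -1633/570.
Then b = (5811 − 72·(-1633/570))/2004 = 1141/380.
At r = 7: q̂ = (-1633/570)·(1) + (1141/380)·(49) = 164461/1140.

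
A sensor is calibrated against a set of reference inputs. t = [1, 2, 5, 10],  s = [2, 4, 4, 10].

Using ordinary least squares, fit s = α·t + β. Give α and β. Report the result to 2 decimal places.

Compute the Gram sums: Σt·t = 130, Σt = 18, Σ1 = 4.
And Σt·s = 130, Σs = 20.
Eliminating β: 4·(row 1) − 18·(row 2) gives 196·α = 4·130 − 18·20 = 160, so α = 40/49.
Then β = (20 − 18·(40/49))/4 = 65/49.

α = 0.82, β = 1.33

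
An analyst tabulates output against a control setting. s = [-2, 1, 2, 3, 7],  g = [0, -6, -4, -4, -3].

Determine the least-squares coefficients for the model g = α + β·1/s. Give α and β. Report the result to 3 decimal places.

α = -2.229, β = -3.967

The normal system MᵀM·[α, β]ᵀ = Mᵀg is [[5, 31/21]; [31/21, 1439/882]]·[α, β]ᵀ = [-17, -205/21]ᵀ.
Δ = 5·(1439/882) − (31/21)² = 5273/882.
α = ((-17)·(1439/882) − (31/21)·(-205/21))/(5273/882) = -11753/5273; β = (5·(-205/21) − (31/21)·(-17))/(5273/882) = -20916/5273.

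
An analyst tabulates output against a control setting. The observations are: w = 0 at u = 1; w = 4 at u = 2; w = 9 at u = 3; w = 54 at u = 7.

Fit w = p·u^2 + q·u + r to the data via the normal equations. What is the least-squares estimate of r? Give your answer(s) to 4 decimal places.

Entries of MᵀM: Σu^2·u^2 = 2499, Σu^2·u = 379, Σu^2 = 63, Σu·u = 63, Σu = 13, Σ1 = 4.
Moment sums: Σu^2·w = 2743, Σu·w = 413, Σw = 67.
MᵀM·[p, q, r]ᵀ = Mᵀw becomes [[2499, 379, 63]; [379, 63, 13]; [63, 13, 4]]·[p, q, r]ᵀ = [2743, 413, 67]ᵀ.
Inverting the 3×3 Gram matrix, [p, q, r]ᵀ = [1997/1804, 5/44, -951/902]ᵀ.

r = -1.0543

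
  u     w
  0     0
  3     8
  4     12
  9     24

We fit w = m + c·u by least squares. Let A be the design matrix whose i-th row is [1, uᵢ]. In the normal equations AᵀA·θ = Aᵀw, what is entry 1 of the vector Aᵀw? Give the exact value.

Entry 1 ↔ basis 1, so (Aᵀw)_{1} = Σᵢ wᵢ = (1)·(0) + (1)·(8) + (1)·(12) + (1)·(24) = 44.

44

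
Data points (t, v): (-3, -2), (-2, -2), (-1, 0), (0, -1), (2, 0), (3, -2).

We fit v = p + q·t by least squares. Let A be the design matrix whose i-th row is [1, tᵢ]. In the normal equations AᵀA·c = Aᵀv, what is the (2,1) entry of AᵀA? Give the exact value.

-1

Row 2 ↔ basis t, column 1 ↔ basis 1, so (AᵀA)_{2,1} = Σᵢ t = (-3)·(1) + (-2)·(1) + (-1)·(1) + (0)·(1) + (2)·(1) + (3)·(1) = -1.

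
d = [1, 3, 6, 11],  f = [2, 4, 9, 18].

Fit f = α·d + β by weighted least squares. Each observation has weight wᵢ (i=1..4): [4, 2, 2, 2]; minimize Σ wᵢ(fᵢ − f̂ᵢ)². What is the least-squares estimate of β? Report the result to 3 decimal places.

With design matrix A, AᵀWA = [[336, 44]; [44, 10]] and AᵀWf = [536, 70]ᵀ.
Determinant 336·10 − 44² = 1424.
α = (536·10 − 44·70)/1424 = 285/178; β = (336·70 − 44·536)/1424 = -4/89.

β = -0.045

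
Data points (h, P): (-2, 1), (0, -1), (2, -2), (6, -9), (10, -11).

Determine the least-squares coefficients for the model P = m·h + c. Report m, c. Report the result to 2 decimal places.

Setting ∂/∂m … = 0 gives: 144·m + 16·c = -170;  16·m + 5·c = -22.
det = 144·5 − 16² = 464.
m = ((-170)·5 − 16·(-22))/464 = -249/232; c = (144·(-22) − 16·(-170))/464 = -28/29.

m = -1.07, c = -0.97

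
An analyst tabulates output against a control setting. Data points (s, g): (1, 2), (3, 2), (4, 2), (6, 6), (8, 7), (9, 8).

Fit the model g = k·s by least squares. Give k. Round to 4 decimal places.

Normal-equation sums: Σs·s = 207.
Moment sums: Σs·g = 180.
XᵀX·[k]ᵀ = Xᵀg becomes [[207]]·[k]ᵀ = [180]ᵀ.
Hence k = 180 / 207 ≈ 0.869565.

k = 0.8696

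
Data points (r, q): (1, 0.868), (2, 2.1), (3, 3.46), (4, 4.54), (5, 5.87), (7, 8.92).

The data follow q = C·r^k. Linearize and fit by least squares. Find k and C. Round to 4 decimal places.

With ln qᵢ as the transformed response and ln rᵢ as the regressor:
Σln r = 6.7334, Σ(ln r)² = 9.9861, Σln q = 7.3127, Σln r·ln q = 11.0820.
Equations: 9.9861·k + 6.7334·ln C = 11.0820;  6.7334·k + 6·ln C = 7.3127.
Δ = 9.9861·6 − (6.7334)² = 14.5777; k = (11.0820·6 − 6.7334·7.3127)/14.5777 = 1.18349, ln C = (9.9861·7.3127 − 6.7334·11.0820)/14.5777 = -0.10936, so C = exp(-0.10936) = 0.89641.

k = 1.1835, C = 0.8964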